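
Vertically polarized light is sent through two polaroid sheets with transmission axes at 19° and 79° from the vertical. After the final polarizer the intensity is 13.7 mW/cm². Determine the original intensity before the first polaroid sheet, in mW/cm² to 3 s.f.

I₀ ≈ 61.3 mW/cm²

I₁ = I₀ cos²(19° − 0°) = I₀ cos²(19°) = 0.894 I₀.
I₂ = I₁ cos²(79° − 19°) = 0.894 I₀ · cos²(60°) = 0.2235 I₀.
So 13.7 mW/cm² = 0.2235 I₀, giving I₀ = 13.7/0.2235 = 61.3 mW/cm².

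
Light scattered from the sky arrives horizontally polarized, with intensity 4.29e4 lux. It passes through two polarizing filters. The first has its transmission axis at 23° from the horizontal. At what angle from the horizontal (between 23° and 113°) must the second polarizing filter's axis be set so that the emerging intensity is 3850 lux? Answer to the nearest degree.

By Malus's law, I₁ = I₀ cos²(23° − 0°) = I₀ cos²(23°) = 0.8473 I₀.
Target fraction: 3850 / 4.29e4 lux = 0.08974 of I₀.
Need I₂/I₀ = 0.08974, so cos²(θ − 23°) = 0.08974 / 0.8473 = 0.1059.
θ − 23° = arccos(√0.1059) = 71.0°, giving θ ≈ 23 + 71.0 = 94.0°.

θ ≈ 94°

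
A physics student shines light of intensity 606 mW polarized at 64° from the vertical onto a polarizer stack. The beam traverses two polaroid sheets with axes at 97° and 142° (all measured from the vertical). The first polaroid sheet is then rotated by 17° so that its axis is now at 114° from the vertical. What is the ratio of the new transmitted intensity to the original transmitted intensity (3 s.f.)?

I_new/I_old ≈ 0.916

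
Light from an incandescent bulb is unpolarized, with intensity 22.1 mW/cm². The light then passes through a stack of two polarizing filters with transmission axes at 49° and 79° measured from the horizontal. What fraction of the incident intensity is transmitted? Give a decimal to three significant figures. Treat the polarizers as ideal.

I/I₀ ≈ 0.375

Unpolarized light through the first polarizer → I₁ = 22.1 mW/cm²/2 = 11.05 mW/cm², polarized at 49°.
I₂ = I₁ · cos²(30°) = 11.05 · 0.75 = 8.288 mW/cm².
Transmitted fraction = 0.375.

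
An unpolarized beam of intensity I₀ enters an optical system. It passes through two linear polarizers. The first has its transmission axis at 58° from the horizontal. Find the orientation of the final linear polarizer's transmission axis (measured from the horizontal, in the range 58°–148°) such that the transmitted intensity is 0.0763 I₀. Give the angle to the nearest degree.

Unpolarized light through the first polarizer → I₁ = ½ I₀, now polarized at 58°.
Need I₂/I₀ = 0.0763, so cos²(θ − 58°) = 0.0763 / 0.5 = 0.1526.
θ − 58° = arccos(√0.1526) = 67.0°, giving θ ≈ 58 + 67.0 = 125.0°.

θ ≈ 125°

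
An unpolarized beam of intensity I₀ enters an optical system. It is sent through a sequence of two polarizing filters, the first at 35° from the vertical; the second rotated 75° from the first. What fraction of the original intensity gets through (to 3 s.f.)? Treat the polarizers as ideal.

Unpolarized light through the first polarizer → I₁ = ½ I₀, now polarized at 35°.
I₂ = I₁ cos²(75°) = 0.5 · 0.06699 I₀ = 0.03349 I₀.
Transmitted fraction = 0.03349.

≈ 0.0335 I₀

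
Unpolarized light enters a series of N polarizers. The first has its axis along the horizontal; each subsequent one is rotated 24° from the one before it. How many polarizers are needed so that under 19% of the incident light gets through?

N = 7

First polarizer halves the unpolarized light: factor 1/2.
Each further stage multiplies by cos²(24°) = 0.8346.
After N polarizers: T = 0.5·0.8346^(N−1). Require T < 0.19 ⇒ N−1 > ln(0.19/0.5)/ln(0.8346) = 5.35, so N−1 ≥ 6 and N = 7.
Check: N=7 gives T = 0.1689 < 0.19; N=6 gives T = 0.2024.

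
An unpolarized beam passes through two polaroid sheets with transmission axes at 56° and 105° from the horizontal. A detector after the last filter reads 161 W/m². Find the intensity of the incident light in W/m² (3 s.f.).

Unpolarized light through the first polarizer → I₁ = ½ I₀, now polarized at 56°.
I₂ = I₁ cos²(105° − 56°) = 0.5 I₀ · cos²(49°) = 0.2152 I₀.
So 161 W/m² = 0.2152 I₀, giving I₀ = 161/0.2152 = 748.1 W/m².

I₀ ≈ 748 W/m²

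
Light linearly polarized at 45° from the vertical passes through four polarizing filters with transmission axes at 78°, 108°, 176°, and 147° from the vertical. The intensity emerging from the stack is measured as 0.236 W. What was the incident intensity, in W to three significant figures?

By Malus's law, I₁ = I₀ cos²(78° − 45°) = I₀ cos²(33°) = 0.7034 I₀.
I₂ = I₁ cos²(108° − 78°) = 0.7034 I₀ · cos²(30°) = 0.5275 I₀.
I₃ = I₂ cos²(176° − 108°) = 0.5275 I₀ · cos²(68°) = 0.07403 I₀.
I₄ = I₃ cos²(147° − 176°) = 0.07403 I₀ · cos²(29°) = 0.05663 I₀.
So 0.236 W = 0.05663 I₀, giving I₀ = 0.236/0.05663 = 4.168 W.

I₀ ≈ 4.17 W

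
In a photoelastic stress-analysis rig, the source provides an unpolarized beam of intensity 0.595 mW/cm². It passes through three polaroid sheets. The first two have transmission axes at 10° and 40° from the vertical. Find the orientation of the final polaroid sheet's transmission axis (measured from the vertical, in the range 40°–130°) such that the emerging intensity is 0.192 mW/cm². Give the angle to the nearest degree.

θ ≈ 62°

Unpolarized light through the first polarizer → I₁ = ½ I₀, now polarized at 10°.
I₂ = I₁ cos²(40° − 10°) = 0.5 I₀ · cos²(30°) = 0.375 I₀.
Target fraction: 0.192 / 0.595 mW/cm² = 0.3227 of I₀.
Need I₃/I₀ = 0.3227, so cos²(θ − 40°) = 0.3227 / 0.375 = 0.8605.
θ − 40° = arccos(√0.8605) = 21.9°, giving θ ≈ 40 + 21.9 = 61.9°.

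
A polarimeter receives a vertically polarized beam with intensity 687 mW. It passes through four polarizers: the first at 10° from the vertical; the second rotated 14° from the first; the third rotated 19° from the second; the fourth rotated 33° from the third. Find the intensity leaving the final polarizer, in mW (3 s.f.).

I ≈ 394 mW

By Malus's law, I₁ = 687 mW · cos²(10°) = 666.3 mW.
I₂ = I₁ · cos²(14°) = 666.3 · 0.9415 = 627.3 mW.
I₃ = I₂ · cos²(19°) = 627.3 · 0.894 = 560.8 mW.
I₄ = I₃ · cos²(33°) = 560.8 · 0.7034 = 394.4 mW.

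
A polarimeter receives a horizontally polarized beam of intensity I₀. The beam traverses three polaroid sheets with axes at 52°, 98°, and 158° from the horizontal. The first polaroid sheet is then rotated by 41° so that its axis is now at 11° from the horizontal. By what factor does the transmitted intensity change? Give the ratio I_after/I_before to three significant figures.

Before rotation:
I₁ = I₀ cos²(52° − 0°) = I₀ cos²(52°) = 0.379 I₀.
I₂ = I₁ cos²(98° − 52°) = 0.379 I₀ · cos²(46°) = 0.1829 I₀.
I₃ = I₂ cos²(158° − 98°) = 0.1829 I₀ · cos²(60°) = 0.04573 I₀.
After rotation:
I₁ = I₀ cos²(11° − 0°) = I₀ cos²(11°) = 0.9636 I₀.
I₂ = I₁ cos²(98° − 11°) = 0.9636 I₀ · cos²(87°) = 0.002639 I₀.
I₃ = I₂ cos²(158° − 98°) = 0.002639 I₀ · cos²(60°) = 0.0006598 I₀.
Ratio = 0.0006598 / 0.04573 = 0.01443.

I_new/I_old ≈ 0.0144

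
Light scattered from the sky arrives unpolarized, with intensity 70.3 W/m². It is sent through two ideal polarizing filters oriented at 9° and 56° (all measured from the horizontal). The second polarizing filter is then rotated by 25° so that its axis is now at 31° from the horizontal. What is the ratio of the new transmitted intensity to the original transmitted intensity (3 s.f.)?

Before rotation:
Unpolarized light through the first polarizer → I₁ = ½ I₀, now polarized at 9°.
I₂ = I₁ cos²(56° − 9°) = 0.5 I₀ · cos²(47°) = 0.2326 I₀.
After rotation:
Unpolarized light through the first polarizer → I₁ = ½ I₀, now polarized at 9°.
I₂ = I₁ cos²(31° − 9°) = 0.5 I₀ · cos²(22°) = 0.4298 I₀.
Ratio = 0.4298 / 0.2326 = 1.848.

I_new/I_old ≈ 1.85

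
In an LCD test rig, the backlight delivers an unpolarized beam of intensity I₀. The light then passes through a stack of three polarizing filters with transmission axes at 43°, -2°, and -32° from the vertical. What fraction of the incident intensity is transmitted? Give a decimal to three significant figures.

Unpolarized light through the first polarizer → I₁ = ½ I₀, now polarized at 43°.
I₂ = I₁ cos²(-2° − 43°) = 0.5 I₀ · cos²(45°) = 0.25 I₀.
I₃ = I₂ cos²(-32° + 2°) = 0.25 I₀ · cos²(30°) = 0.1875 I₀.
Transmitted fraction = 0.1875.

≈ 0.188 I₀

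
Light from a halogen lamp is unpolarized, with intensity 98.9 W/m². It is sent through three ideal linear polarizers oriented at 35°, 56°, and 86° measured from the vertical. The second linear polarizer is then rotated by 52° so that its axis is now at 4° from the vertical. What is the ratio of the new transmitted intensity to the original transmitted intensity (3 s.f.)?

Before rotation:
Unpolarized light through the first polarizer → I₁ = ½ I₀, now polarized at 35°.
I₂ = I₁ cos²(56° − 35°) = 0.5 I₀ · cos²(21°) = 0.4358 I₀.
I₃ = I₂ cos²(86° − 56°) = 0.4358 I₀ · cos²(30°) = 0.3268 I₀.
After rotation:
Unpolarized light through the first polarizer → I₁ = ½ I₀, now polarized at 35°.
I₂ = I₁ cos²(4° − 35°) = 0.5 I₀ · cos²(31°) = 0.3674 I₀.
I₃ = I₂ cos²(86° − 4°) = 0.3674 I₀ · cos²(82°) = 0.007116 I₀.
Ratio = 0.007116 / 0.3268 = 0.02177.

I_new/I_old ≈ 0.0218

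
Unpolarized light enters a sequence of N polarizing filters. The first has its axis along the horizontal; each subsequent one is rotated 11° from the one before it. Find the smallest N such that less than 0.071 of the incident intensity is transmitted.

N = 54

First polarizer halves the unpolarized light: factor 1/2.
Each further stage multiplies by cos²(11°) = 0.9636.
After N polarizers: T = 0.5·0.9636^(N−1). Require T < 0.071 ⇒ N−1 > ln(0.071/0.5)/ln(0.9636) = 52.63, so N−1 ≥ 53 and N = 54.
Check: N=54 gives T = 0.07003 < 0.071; N=53 gives T = 0.07268.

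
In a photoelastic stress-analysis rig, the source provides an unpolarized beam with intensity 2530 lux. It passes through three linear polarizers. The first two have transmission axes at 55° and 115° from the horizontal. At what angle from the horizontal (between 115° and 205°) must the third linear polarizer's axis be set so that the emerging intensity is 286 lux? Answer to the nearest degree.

θ ≈ 133°

Unpolarized light through the first polarizer → I₁ = ½ I₀, now polarized at 55°.
I₂ = I₁ cos²(115° − 55°) = 0.5 I₀ · cos²(60°) = 0.125 I₀.
Target fraction: 286 / 2530 lux = 0.113 of I₀.
Need I₃/I₀ = 0.113, so cos²(θ − 115°) = 0.113 / 0.125 = 0.9043.
θ − 115° = arccos(√0.9043) = 18.0°, giving θ ≈ 115 + 18.0 = 133.0°.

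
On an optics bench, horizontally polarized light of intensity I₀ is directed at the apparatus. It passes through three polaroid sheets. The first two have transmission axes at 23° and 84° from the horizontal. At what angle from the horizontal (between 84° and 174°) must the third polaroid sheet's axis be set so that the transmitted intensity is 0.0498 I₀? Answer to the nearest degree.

θ ≈ 144°

I₁ = I₀ cos²(23° − 0°) = I₀ cos²(23°) = 0.8473 I₀.
I₂ = I₁ cos²(84° − 23°) = 0.8473 I₀ · cos²(61°) = 0.1992 I₀.
Need I₃/I₀ = 0.0498, so cos²(θ − 84°) = 0.0498 / 0.1992 = 0.2501.
θ − 84° = arccos(√0.2501) = 60.0°, giving θ ≈ 84 + 60.0 = 144.0°.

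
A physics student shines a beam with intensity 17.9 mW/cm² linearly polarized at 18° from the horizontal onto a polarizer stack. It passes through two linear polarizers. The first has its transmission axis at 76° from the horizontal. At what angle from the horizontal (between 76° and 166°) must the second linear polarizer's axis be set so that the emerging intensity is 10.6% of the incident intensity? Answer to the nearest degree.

θ ≈ 128°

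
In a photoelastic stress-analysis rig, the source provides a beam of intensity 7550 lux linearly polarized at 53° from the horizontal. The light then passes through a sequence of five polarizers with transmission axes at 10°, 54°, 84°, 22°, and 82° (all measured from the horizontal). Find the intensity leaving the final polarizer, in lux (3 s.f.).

I₁ = 7550 lux · cos²(43°) = 4038 lux.
I₂ = I₁ · cos²(44°) = 4038 · 0.5174 = 2090 lux.
I₃ = I₂ · cos²(30°) = 2090 · 0.75 = 1567 lux.
I₄ = I₃ · cos²(62°) = 1567 · 0.2204 = 345.4 lux.
I₅ = I₄ · cos²(60°) = 345.4 · 0.25 = 86.36 lux.

I ≈ 86.4 lux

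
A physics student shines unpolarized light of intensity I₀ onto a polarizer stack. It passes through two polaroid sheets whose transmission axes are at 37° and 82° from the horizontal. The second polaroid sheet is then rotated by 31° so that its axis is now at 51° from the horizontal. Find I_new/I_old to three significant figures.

I_new/I_old ≈ 1.88

Before rotation:
Unpolarized light through the first polarizer → I₁ = ½ I₀, now polarized at 37°.
I₂ = I₁ cos²(82° − 37°) = 0.5 I₀ · cos²(45°) = 0.25 I₀.
After rotation:
Unpolarized light through the first polarizer → I₁ = ½ I₀, now polarized at 37°.
I₂ = I₁ cos²(51° − 37°) = 0.5 I₀ · cos²(14°) = 0.4707 I₀.
Ratio = 0.4707 / 0.25 = 1.883.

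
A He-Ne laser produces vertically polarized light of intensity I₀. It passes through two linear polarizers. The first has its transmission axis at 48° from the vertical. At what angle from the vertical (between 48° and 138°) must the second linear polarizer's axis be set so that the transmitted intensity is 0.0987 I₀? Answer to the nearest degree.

θ ≈ 110°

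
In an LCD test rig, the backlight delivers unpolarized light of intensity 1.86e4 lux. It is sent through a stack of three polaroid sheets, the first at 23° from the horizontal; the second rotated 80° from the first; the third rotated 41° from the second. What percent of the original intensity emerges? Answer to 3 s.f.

≈ 0.859%

Unpolarized light through the first polarizer → I₁ = 1.86e4 lux/2 = 9300 lux, polarized at 23°.
I₂ = I₁ · cos²(80°) = 9300 · 0.03015 = 280.4 lux.
I₃ = I₂ · cos²(41°) = 280.4 · 0.5696 = 159.7 lux.
That is 0.8588% of the incident intensity.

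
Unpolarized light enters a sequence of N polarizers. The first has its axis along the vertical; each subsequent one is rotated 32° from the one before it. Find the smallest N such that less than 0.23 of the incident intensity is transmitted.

First polarizer halves the unpolarized light: factor 1/2.
Each further stage multiplies by cos²(32°) = 0.7192.
After N polarizers: T = 0.5·0.7192^(N−1). Require T < 0.23 ⇒ N−1 > ln(0.23/0.5)/ln(0.7192) = 2.36, so N−1 ≥ 3 and N = 4.
Check: N=4 gives T = 0.186 < 0.23; N=3 gives T = 0.2586.

N = 4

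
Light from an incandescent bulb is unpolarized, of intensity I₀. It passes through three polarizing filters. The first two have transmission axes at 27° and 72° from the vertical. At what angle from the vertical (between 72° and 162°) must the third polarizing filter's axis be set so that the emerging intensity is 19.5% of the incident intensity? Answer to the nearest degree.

θ ≈ 100°

Unpolarized light through the first polarizer → I₁ = ½ I₀, now polarized at 27°.
I₂ = I₁ cos²(72° − 27°) = 0.5 I₀ · cos²(45°) = 0.25 I₀.
Need I₃/I₀ = 0.195, so cos²(θ − 72°) = 0.195 / 0.25 = 0.78.
θ − 72° = arccos(√0.78) = 28.0°, giving θ ≈ 72 + 28.0 = 100.0°.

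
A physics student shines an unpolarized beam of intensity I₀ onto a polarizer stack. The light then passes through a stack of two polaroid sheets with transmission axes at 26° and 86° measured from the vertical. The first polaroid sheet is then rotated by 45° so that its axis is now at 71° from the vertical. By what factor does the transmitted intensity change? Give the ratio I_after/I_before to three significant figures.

Before rotation:
Unpolarized light through the first polarizer → I₁ = ½ I₀, now polarized at 26°.
I₂ = I₁ cos²(86° − 26°) = 0.5 I₀ · cos²(60°) = 0.125 I₀.
After rotation:
Unpolarized light through the first polarizer → I₁ = ½ I₀, now polarized at 71°.
I₂ = I₁ cos²(86° − 71°) = 0.5 I₀ · cos²(15°) = 0.4665 I₀.
Ratio = 0.4665 / 0.125 = 3.732.

I_new/I_old ≈ 3.73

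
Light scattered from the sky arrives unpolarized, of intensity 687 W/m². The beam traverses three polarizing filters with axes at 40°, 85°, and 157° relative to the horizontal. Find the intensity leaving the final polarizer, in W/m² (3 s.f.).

I ≈ 16.4 W/m²

Unpolarized light through the first polarizer → I₁ = 687 W/m²/2 = 343.5 W/m², polarized at 40°.
I₂ = I₁ · cos²(45°) = 343.5 · 0.5 = 171.8 W/m².
I₃ = I₂ · cos²(72°) = 171.8 · 0.09549 = 16.4 W/m².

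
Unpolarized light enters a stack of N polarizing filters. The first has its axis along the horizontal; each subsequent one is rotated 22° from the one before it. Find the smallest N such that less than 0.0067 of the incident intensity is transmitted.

N = 30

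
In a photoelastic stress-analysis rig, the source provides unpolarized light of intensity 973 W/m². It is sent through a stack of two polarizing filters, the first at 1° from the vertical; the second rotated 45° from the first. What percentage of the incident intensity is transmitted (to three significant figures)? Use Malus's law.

Unpolarized light through the first polarizer → I₁ = 973 W/m²/2 = 486.5 W/m², polarized at 1°.
I₂ = I₁ · cos²(45°) = 486.5 · 0.5 = 243.3 W/m².
That is 25% of the incident intensity.

≈ 25.0%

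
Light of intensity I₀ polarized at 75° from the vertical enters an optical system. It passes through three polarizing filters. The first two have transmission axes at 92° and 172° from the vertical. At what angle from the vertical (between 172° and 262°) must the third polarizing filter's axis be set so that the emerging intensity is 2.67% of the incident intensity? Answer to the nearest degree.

I₁ = I₀ cos²(92° − 75°) = I₀ cos²(17°) = 0.9145 I₀.
I₂ = I₁ cos²(172° − 92°) = 0.9145 I₀ · cos²(80°) = 0.02758 I₀.
Need I₃/I₀ = 0.0267, so cos²(θ − 172°) = 0.0267 / 0.02758 = 0.9682.
θ − 172° = arccos(√0.9682) = 10.3°, giving θ ≈ 172 + 10.3 = 182.3°.

θ ≈ 182°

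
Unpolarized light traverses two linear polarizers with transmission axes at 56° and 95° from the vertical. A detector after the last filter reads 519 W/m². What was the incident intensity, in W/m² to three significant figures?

I₀ ≈ 1720 W/m²

Unpolarized light through the first polarizer → I₁ = ½ I₀, now polarized at 56°.
I₂ = I₁ cos²(95° − 56°) = 0.5 I₀ · cos²(39°) = 0.302 I₀.
So 519 W/m² = 0.302 I₀, giving I₀ = 519/0.302 = 1719 W/m².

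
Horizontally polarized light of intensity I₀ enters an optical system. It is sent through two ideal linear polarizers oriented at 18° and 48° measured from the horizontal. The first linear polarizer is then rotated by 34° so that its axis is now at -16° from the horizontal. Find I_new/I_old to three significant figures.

Before rotation:
I₁ = I₀ cos²(18° − 0°) = I₀ cos²(18°) = 0.9045 I₀.
I₂ = I₁ cos²(48° − 18°) = 0.9045 I₀ · cos²(30°) = 0.6784 I₀.
After rotation:
I₁ = I₀ cos²(-16° − 0°) = I₀ cos²(16°) = 0.924 I₀.
I₂ = I₁ cos²(48° + 16°) = 0.924 I₀ · cos²(64°) = 0.1776 I₀.
Ratio = 0.1776 / 0.6784 = 0.2618.

I_new/I_old ≈ 0.262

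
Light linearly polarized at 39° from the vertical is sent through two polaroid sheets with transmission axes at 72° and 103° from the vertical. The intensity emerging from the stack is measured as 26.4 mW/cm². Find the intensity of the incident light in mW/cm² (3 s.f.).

By Malus's law, I₁ = I₀ cos²(72° − 39°) = I₀ cos²(33°) = 0.7034 I₀.
I₂ = I₁ cos²(103° − 72°) = 0.7034 I₀ · cos²(31°) = 0.5168 I₀.
So 26.4 mW/cm² = 0.5168 I₀, giving I₀ = 26.4/0.5168 = 51.08 mW/cm².

I₀ ≈ 51.1 mW/cm²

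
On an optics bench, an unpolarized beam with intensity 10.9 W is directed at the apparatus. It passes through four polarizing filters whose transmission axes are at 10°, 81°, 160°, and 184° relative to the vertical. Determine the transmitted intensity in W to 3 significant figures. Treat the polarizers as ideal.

Unpolarized light through the first polarizer → I₁ = 10.9 W/2 = 5.45 W, polarized at 10°.
I₂ = I₁ · cos²(71°) = 5.45 · 0.106 = 0.5777 W.
I₃ = I₂ · cos²(79°) = 0.5777 · 0.03641 = 0.02103 W.
I₄ = I₃ · cos²(24°) = 0.02103 · 0.8346 = 0.01755 W.

I ≈ 0.0176 W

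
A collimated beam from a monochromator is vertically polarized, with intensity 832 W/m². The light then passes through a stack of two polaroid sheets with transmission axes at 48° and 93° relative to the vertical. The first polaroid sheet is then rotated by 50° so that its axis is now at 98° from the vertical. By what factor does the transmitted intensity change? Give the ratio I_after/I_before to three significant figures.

I_new/I_old ≈ 0.0859

Before rotation:
I₁ = I₀ cos²(48° − 0°) = I₀ cos²(48°) = 0.4477 I₀.
I₂ = I₁ cos²(93° − 48°) = 0.4477 I₀ · cos²(45°) = 0.2239 I₀.
After rotation:
I₁ = I₀ cos²(98° − 0°) = I₀ cos²(82°) = 0.01937 I₀.
I₂ = I₁ cos²(93° − 98°) = 0.01937 I₀ · cos²(5°) = 0.01922 I₀.
Ratio = 0.01922 / 0.2239 = 0.08586.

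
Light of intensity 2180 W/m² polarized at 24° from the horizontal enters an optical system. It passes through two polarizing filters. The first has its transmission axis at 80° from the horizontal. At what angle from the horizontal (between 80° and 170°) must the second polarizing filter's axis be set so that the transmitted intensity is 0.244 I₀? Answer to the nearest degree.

I₁ = I₀ cos²(80° − 24°) = I₀ cos²(56°) = 0.3127 I₀.
Need I₂/I₀ = 0.244, so cos²(θ − 80°) = 0.244 / 0.3127 = 0.7803.
θ − 80° = arccos(√0.7803) = 28.0°, giving θ ≈ 80 + 28.0 = 108.0°.

θ ≈ 108°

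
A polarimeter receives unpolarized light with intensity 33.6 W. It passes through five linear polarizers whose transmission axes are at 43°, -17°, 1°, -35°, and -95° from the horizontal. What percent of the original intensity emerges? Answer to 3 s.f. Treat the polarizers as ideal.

Unpolarized light through the first polarizer → I₁ = 33.6 W/2 = 16.8 W, polarized at 43°.
I₂ = I₁ · cos²(60°) = 16.8 · 0.25 = 4.2 W.
I₃ = I₂ · cos²(18°) = 4.2 · 0.9045 = 3.799 W.
I₄ = I₃ · cos²(36°) = 3.799 · 0.6545 = 2.486 W.
I₅ = I₄ · cos²(60°) = 2.486 · 0.25 = 0.6216 W.
That is 1.85% of the incident intensity.

≈ 1.85%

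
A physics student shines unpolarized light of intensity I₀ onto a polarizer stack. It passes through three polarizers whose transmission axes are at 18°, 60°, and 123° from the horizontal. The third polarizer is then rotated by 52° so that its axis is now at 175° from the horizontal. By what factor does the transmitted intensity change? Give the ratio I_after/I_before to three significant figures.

Before rotation:
Unpolarized light through the first polarizer → I₁ = ½ I₀, now polarized at 18°.
I₂ = I₁ cos²(60° − 18°) = 0.5 I₀ · cos²(42°) = 0.2761 I₀.
I₃ = I₂ cos²(123° − 60°) = 0.2761 I₀ · cos²(63°) = 0.05691 I₀.
After rotation:
Unpolarized light through the first polarizer → I₁ = ½ I₀, now polarized at 18°.
I₂ = I₁ cos²(60° − 18°) = 0.5 I₀ · cos²(42°) = 0.2761 I₀.
Angle between axes 2 and 3: 65°. I₃ = 0.2761 I₀ · cos²(65°) = 0.04932 I₀.
Ratio = 0.04932 / 0.05691 = 0.8666.

I_new/I_old ≈ 0.867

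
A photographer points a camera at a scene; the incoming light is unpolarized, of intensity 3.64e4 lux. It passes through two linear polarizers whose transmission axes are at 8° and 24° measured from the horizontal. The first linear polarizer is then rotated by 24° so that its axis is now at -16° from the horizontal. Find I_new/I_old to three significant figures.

I_new/I_old ≈ 0.635

Before rotation:
Unpolarized light through the first polarizer → I₁ = ½ I₀, now polarized at 8°.
I₂ = I₁ cos²(24° − 8°) = 0.5 I₀ · cos²(16°) = 0.462 I₀.
After rotation:
Unpolarized light through the first polarizer → I₁ = ½ I₀, now polarized at -16°.
I₂ = I₁ cos²(24° + 16°) = 0.5 I₀ · cos²(40°) = 0.2934 I₀.
Ratio = 0.2934 / 0.462 = 0.6351.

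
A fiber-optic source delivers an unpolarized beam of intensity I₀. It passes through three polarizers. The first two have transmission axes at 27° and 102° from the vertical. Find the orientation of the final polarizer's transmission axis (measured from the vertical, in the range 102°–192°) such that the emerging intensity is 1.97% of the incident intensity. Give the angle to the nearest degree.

θ ≈ 142°

Unpolarized light through the first polarizer → I₁ = ½ I₀, now polarized at 27°.
I₂ = I₁ cos²(102° − 27°) = 0.5 I₀ · cos²(75°) = 0.03349 I₀.
Need I₃/I₀ = 0.0197, so cos²(θ − 102°) = 0.0197 / 0.03349 = 0.5882.
θ − 102° = arccos(√0.5882) = 39.9°, giving θ ≈ 102 + 39.9 = 141.9°.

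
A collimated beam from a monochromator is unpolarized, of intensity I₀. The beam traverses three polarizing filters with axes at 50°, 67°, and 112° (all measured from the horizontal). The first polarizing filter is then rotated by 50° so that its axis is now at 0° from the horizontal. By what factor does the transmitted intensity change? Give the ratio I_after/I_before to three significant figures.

Before rotation:
Unpolarized light through the first polarizer → I₁ = ½ I₀, now polarized at 50°.
I₂ = I₁ cos²(67° − 50°) = 0.5 I₀ · cos²(17°) = 0.4573 I₀.
I₃ = I₂ cos²(112° − 67°) = 0.4573 I₀ · cos²(45°) = 0.2286 I₀.
After rotation:
Unpolarized light through the first polarizer → I₁ = ½ I₀, now polarized at 0°.
I₂ = I₁ cos²(67° − 0°) = 0.5 I₀ · cos²(67°) = 0.07634 I₀.
I₃ = I₂ cos²(112° − 67°) = 0.07634 I₀ · cos²(45°) = 0.03817 I₀.
Ratio = 0.03817 / 0.2286 = 0.1669.

I_new/I_old ≈ 0.167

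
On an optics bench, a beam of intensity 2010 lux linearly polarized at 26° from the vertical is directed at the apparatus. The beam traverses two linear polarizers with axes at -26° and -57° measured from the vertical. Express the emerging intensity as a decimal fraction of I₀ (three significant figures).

I₁ = 2010 lux · cos²(52°) = 761.9 lux.
I₂ = I₁ · cos²(31°) = 761.9 · 0.7347 = 559.8 lux.
Transmitted fraction = 0.2785.

I/I₀ ≈ 0.278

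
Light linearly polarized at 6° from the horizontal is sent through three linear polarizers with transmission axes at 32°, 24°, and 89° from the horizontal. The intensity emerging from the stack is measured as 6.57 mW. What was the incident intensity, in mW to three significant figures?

I₀ ≈ 46.4 mW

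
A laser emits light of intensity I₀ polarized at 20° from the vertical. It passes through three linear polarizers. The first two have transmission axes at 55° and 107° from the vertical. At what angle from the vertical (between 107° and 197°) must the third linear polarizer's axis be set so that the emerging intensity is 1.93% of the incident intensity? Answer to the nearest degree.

I₁ = I₀ cos²(55° − 20°) = I₀ cos²(35°) = 0.671 I₀.
I₂ = I₁ cos²(107° − 55°) = 0.671 I₀ · cos²(52°) = 0.2543 I₀.
Need I₃/I₀ = 0.0193, so cos²(θ − 107°) = 0.0193 / 0.2543 = 0.07588.
θ − 107° = arccos(√0.07588) = 74.0°, giving θ ≈ 107 + 74.0 = 181.0°.

θ ≈ 181°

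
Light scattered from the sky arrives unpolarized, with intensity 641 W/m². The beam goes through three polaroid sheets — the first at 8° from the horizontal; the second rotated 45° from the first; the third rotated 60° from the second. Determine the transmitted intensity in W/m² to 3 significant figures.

I ≈ 40.1 W/m²

Unpolarized light through the first polarizer → I₁ = 641 W/m²/2 = 320.5 W/m², polarized at 8°.
I₂ = I₁ · cos²(45°) = 320.5 · 0.5 = 160.3 W/m².
I₃ = I₂ · cos²(60°) = 160.3 · 0.25 = 40.06 W/m².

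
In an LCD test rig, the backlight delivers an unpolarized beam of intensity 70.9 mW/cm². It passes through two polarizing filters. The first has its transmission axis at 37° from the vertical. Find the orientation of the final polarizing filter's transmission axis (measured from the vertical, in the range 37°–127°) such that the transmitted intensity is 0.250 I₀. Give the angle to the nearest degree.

θ ≈ 82°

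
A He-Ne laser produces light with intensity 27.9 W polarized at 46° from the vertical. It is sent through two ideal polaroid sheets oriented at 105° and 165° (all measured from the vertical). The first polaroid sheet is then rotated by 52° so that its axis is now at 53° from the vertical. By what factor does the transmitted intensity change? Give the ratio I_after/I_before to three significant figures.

I_new/I_old ≈ 2.08

Before rotation:
I₁ = I₀ cos²(105° − 46°) = I₀ cos²(59°) = 0.2653 I₀.
I₂ = I₁ cos²(165° − 105°) = 0.2653 I₀ · cos²(60°) = 0.06632 I₀.
After rotation:
I₁ = I₀ cos²(53° − 46°) = I₀ cos²(7°) = 0.9851 I₀.
Angle between axes 1 and 2: 68°. I₂ = 0.9851 I₀ · cos²(68°) = 0.1382 I₀.
Ratio = 0.1382 / 0.06632 = 2.085.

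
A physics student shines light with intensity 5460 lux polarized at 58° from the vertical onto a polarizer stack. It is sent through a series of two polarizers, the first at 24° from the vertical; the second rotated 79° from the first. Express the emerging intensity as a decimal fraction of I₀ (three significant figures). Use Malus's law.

I/I₀ ≈ 0.0250

By Malus's law, I₁ = 5460 lux · cos²(34°) = 3753 lux.
I₂ = I₁ · cos²(79°) = 3753 · 0.03641 = 136.6 lux.
Transmitted fraction = 0.02502.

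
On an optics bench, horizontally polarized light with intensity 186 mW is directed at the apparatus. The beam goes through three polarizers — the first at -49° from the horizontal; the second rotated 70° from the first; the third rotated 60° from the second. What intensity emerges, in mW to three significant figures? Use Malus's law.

I ≈ 2.34 mW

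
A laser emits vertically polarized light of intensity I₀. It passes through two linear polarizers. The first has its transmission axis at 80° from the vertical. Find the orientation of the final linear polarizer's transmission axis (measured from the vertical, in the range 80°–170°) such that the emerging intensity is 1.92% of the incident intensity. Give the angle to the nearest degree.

By Malus's law, I₁ = I₀ cos²(80° − 0°) = I₀ cos²(80°) = 0.03015 I₀.
Need I₂/I₀ = 0.0192, so cos²(θ − 80°) = 0.0192 / 0.03015 = 0.6367.
θ − 80° = arccos(√0.6367) = 37.1°, giving θ ≈ 80 + 37.1 = 117.1°.

θ ≈ 117°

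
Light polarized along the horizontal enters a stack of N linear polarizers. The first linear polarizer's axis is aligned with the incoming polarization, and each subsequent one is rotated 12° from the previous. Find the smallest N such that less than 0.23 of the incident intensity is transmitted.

First polarizer is aligned with the polarization: full transmission.
Each further stage multiplies by cos²(12°) = 0.9568.
After N polarizers: T = 0.9568^(N−1). Require T < 0.23 ⇒ N−1 > ln(0.23)/ln(0.9568) = 33.26, so N−1 ≥ 34 and N = 35.
Check: N=35 gives T = 0.2226 < 0.23; N=34 gives T = 0.2326.

N = 35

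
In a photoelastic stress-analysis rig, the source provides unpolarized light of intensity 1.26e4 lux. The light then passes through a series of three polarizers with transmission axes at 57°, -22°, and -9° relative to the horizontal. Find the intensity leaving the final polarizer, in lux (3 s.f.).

Unpolarized light through the first polarizer → I₁ = 1.26e4 lux/2 = 6300 lux, polarized at 57°.
I₂ = I₁ · cos²(79°) = 6300 · 0.03641 = 229.4 lux.
I₃ = I₂ · cos²(13°) = 229.4 · 0.9494 = 217.8 lux.

I ≈ 218 lux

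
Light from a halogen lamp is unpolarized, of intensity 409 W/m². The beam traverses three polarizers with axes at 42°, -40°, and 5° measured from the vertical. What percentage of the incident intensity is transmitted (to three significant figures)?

≈ 0.484%

Unpolarized light through the first polarizer → I₁ = 409 W/m²/2 = 204.5 W/m², polarized at 42°.
I₂ = I₁ · cos²(82°) = 204.5 · 0.01937 = 3.961 W/m².
I₃ = I₂ · cos²(45°) = 3.961 · 0.5 = 1.98 W/m².
That is 0.4842% of the incident intensity.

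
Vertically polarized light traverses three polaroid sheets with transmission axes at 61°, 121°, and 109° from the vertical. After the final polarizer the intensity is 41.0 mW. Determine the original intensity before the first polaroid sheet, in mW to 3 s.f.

I₀ ≈ 729 mW

I₁ = I₀ cos²(61° − 0°) = I₀ cos²(61°) = 0.235 I₀.
I₂ = I₁ cos²(121° − 61°) = 0.235 I₀ · cos²(60°) = 0.05876 I₀.
I₃ = I₂ cos²(109° − 121°) = 0.05876 I₀ · cos²(12°) = 0.05622 I₀.
So 41.0 mW = 0.05622 I₀, giving I₀ = 41.0/0.05622 = 729.3 mW.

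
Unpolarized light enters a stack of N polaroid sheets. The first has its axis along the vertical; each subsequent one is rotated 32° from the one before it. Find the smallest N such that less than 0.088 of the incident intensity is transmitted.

N = 7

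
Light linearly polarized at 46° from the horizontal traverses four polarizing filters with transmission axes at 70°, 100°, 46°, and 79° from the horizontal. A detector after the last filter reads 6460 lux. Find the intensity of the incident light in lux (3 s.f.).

I₁ = I₀ cos²(70° − 46°) = I₀ cos²(24°) = 0.8346 I₀.
I₂ = I₁ cos²(100° − 70°) = 0.8346 I₀ · cos²(30°) = 0.6259 I₀.
I₃ = I₂ cos²(46° − 100°) = 0.6259 I₀ · cos²(54°) = 0.2163 I₀.
I₄ = I₃ cos²(79° − 46°) = 0.2163 I₀ · cos²(33°) = 0.1521 I₀.
So 6460 lux = 0.1521 I₀, giving I₀ = 6460/0.1521 = 4.247e+04 lux.

I₀ ≈ 4.25e4 lux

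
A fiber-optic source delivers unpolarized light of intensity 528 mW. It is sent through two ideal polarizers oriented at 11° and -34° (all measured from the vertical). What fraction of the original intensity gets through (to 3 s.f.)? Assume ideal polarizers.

Unpolarized light through the first polarizer → I₁ = 528 mW/2 = 264 mW, polarized at 11°.
I₂ = I₁ · cos²(45°) = 264 · 0.5 = 132 mW.
Transmitted fraction = 0.25.

I/I₀ ≈ 0.250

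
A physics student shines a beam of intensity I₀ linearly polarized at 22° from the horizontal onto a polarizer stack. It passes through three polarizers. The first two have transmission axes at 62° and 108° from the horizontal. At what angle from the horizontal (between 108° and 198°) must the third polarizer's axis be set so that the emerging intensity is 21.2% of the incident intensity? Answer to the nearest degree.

θ ≈ 138°

I₁ = I₀ cos²(62° − 22°) = I₀ cos²(40°) = 0.5868 I₀.
I₂ = I₁ cos²(108° − 62°) = 0.5868 I₀ · cos²(46°) = 0.2832 I₀.
Need I₃/I₀ = 0.212, so cos²(θ − 108°) = 0.212 / 0.2832 = 0.7487.
θ − 108° = arccos(√0.7487) = 30.1°, giving θ ≈ 108 + 30.1 = 138.1°.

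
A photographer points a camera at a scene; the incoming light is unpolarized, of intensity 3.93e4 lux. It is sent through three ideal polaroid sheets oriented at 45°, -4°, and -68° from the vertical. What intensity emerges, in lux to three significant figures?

I ≈ 1630 lux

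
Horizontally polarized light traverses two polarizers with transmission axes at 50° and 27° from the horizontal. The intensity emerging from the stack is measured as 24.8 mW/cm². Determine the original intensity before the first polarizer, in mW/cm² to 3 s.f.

By Malus's law, I₁ = I₀ cos²(50° − 0°) = I₀ cos²(50°) = 0.4132 I₀.
I₂ = I₁ cos²(27° − 50°) = 0.4132 I₀ · cos²(23°) = 0.3501 I₀.
So 24.8 mW/cm² = 0.3501 I₀, giving I₀ = 24.8/0.3501 = 70.84 mW/cm².

I₀ ≈ 70.8 mW/cm²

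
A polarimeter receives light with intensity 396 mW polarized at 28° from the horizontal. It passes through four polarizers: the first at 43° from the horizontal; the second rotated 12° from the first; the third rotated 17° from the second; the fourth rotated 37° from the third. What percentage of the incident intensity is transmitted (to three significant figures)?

I₁ = 396 mW · cos²(15°) = 369.5 mW.
I₂ = I₁ · cos²(12°) = 369.5 · 0.9568 = 353.5 mW.
I₃ = I₂ · cos²(17°) = 353.5 · 0.9145 = 323.3 mW.
I₄ = I₃ · cos²(37°) = 323.3 · 0.6378 = 206.2 mW.
That is 52.07% of the incident intensity.

≈ 52.1%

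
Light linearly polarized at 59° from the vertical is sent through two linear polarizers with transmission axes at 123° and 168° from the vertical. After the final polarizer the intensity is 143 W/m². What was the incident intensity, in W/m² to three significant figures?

I₀ ≈ 1490 W/m²

By Malus's law, I₁ = I₀ cos²(123° − 59°) = I₀ cos²(64°) = 0.1922 I₀.
I₂ = I₁ cos²(168° − 123°) = 0.1922 I₀ · cos²(45°) = 0.09608 I₀.
So 143 W/m² = 0.09608 I₀, giving I₀ = 143/0.09608 = 1488 W/m².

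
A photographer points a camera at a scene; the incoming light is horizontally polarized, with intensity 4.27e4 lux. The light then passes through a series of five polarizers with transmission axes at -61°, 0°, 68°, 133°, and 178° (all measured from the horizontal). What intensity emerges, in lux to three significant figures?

I₁ = 4.27e4 lux · cos²(61°) = 1.004e+04 lux.
I₂ = I₁ · cos²(61°) = 1.004e+04 · 0.235 = 2359 lux.
I₃ = I₂ · cos²(68°) = 2359 · 0.1403 = 331 lux.
I₄ = I₃ · cos²(65°) = 331 · 0.1786 = 59.12 lux.
I₅ = I₄ · cos²(45°) = 59.12 · 0.5 = 29.56 lux.

I ≈ 29.6 lux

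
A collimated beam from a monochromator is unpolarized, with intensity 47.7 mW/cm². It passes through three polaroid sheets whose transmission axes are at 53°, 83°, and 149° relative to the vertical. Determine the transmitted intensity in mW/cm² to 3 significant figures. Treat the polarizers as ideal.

Unpolarized light through the first polarizer → I₁ = 47.7 mW/cm²/2 = 23.85 mW/cm², polarized at 53°.
I₂ = I₁ · cos²(30°) = 23.85 · 0.75 = 17.89 mW/cm².
I₃ = I₂ · cos²(66°) = 17.89 · 0.1654 = 2.959 mW/cm².

I ≈ 2.96 mW/cm²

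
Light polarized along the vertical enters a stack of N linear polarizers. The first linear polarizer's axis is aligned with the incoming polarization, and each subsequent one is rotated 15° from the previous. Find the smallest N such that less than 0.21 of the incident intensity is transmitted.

N = 24

First polarizer is aligned with the polarization: full transmission.
Each further stage multiplies by cos²(15°) = 0.933.
After N polarizers: T = 0.933^(N−1). Require T < 0.21 ⇒ N−1 > ln(0.21)/ln(0.933) = 22.51, so N−1 ≥ 23 and N = 24.
Check: N=24 gives T = 0.203 < 0.21; N=23 gives T = 0.2175.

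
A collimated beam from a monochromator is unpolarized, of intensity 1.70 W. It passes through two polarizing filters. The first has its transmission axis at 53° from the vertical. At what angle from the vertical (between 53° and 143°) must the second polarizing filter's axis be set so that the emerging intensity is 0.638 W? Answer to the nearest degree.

Unpolarized light through the first polarizer → I₁ = ½ I₀, now polarized at 53°.
Target fraction: 0.638 / 1.70 W = 0.3753 of I₀.
Need I₂/I₀ = 0.3753, so cos²(θ − 53°) = 0.3753 / 0.5 = 0.7506.
θ − 53° = arccos(√0.7506) = 30.0°, giving θ ≈ 53 + 30.0 = 83.0°.

θ ≈ 83°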